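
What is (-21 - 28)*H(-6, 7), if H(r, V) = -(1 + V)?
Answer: 392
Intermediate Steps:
H(r, V) = -1 - V
(-21 - 28)*H(-6, 7) = (-21 - 28)*(-1 - 1*7) = -49*(-1 - 7) = -49*(-8) = 392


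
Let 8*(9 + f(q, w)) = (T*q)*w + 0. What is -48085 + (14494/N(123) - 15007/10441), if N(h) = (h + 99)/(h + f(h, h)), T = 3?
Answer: 1019139385759/3090536 ≈ 3.2976e+5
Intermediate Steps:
f(q, w) = -9 + 3*q*w/8 (f(q, w) = -9 + ((3*q)*w + 0)/8 = -9 + (3*q*w + 0)/8 = -9 + (3*q*w)/8 = -9 + 3*q*w/8)
N(h) = (99 + h)/(-9 + h + 3*h²/8) (N(h) = (h + 99)/(h + (-9 + 3*h*h/8)) = (99 + h)/(h + (-9 + 3*h²/8)) = (99 + h)/(-9 + h + 3*h²/8))
-48085 + (14494/N(123) - 15007/10441) = -48085 + (14494/((8*(99 + 123)/(-72 + 3*123² + 8*123))) - 15007/10441) = -48085 + (14494/((8*222/(-72 + 3*15129 + 984))) - 15007*1/10441) = -48085 + (14494/((8*222/(-72 + 45387 + 984))) - 15007/10441) = -48085 + (14494/((8*222/46299)) - 15007/10441) = -48085 + (14494/((8*(1/46299)*222)) - 15007/10441) = -48085 + (14494/(592/15433) - 15007/10441) = -48085 + (14494*(15433/592) - 15007/10441) = -48085 + (111842951/296 - 15007/10441) = -48085 + 1167747809319/3090536 = 1019139385759/3090536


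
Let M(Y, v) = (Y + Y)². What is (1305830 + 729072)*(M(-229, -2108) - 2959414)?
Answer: -5595268284300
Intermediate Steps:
M(Y, v) = 4*Y² (M(Y, v) = (2*Y)² = 4*Y²)
(1305830 + 729072)*(M(-229, -2108) - 2959414) = (1305830 + 729072)*(4*(-229)² - 2959414) = 2034902*(4*52441 - 2959414) = 2034902*(209764 - 2959414) = 2034902*(-2749650) = -5595268284300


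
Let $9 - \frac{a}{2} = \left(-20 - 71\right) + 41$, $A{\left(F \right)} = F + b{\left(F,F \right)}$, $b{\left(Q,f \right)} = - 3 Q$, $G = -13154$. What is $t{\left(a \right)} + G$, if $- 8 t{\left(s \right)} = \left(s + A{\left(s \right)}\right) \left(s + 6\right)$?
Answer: $-11325$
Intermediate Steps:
$A{\left(F \right)} = - 2 F$ ($A{\left(F \right)} = F - 3 F = - 2 F$)
$a = 118$ ($a = 18 - 2 \left(\left(-20 - 71\right) + 41\right) = 18 - 2 \left(-91 + 41\right) = 18 - -100 = 18 + 100 = 118$)
$t{\left(s \right)} = \frac{s \left(6 + s\right)}{8}$ ($t{\left(s \right)} = - \frac{\left(s - 2 s\right) \left(s + 6\right)}{8} = - \frac{- s \left(6 + s\right)}{8} = - \frac{\left(-1\right) s \left(6 + s\right)}{8} = \frac{s \left(6 + s\right)}{8}$)
$t{\left(a \right)} + G = \frac{1}{8} \cdot 118 \left(6 + 118\right) - 13154 = \frac{1}{8} \cdot 118 \cdot 124 - 13154 = 1829 - 13154 = -11325$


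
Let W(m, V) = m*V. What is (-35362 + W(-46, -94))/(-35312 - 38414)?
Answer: 15519/36863 ≈ 0.42099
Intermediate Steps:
W(m, V) = V*m
(-35362 + W(-46, -94))/(-35312 - 38414) = (-35362 - 94*(-46))/(-35312 - 38414) = (-35362 + 4324)/(-73726) = -31038*(-1/73726) = 15519/36863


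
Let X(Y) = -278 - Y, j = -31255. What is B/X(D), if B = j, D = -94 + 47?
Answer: 4465/33 ≈ 135.30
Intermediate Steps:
D = -47
B = -31255
B/X(D) = -31255/(-278 - 1*(-47)) = -31255/(-278 + 47) = -31255/(-231) = -31255*(-1/231) = 4465/33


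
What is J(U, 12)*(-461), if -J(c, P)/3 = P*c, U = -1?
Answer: -16596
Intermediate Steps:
J(c, P) = -3*P*c
J(U, 12)*(-461) = -3*12*(-1)*(-461) = 36*(-461) = -16596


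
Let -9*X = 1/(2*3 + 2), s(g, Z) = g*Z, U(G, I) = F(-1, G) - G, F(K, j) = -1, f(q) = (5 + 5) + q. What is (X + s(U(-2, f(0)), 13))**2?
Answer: 874225/5184 ≈ 168.64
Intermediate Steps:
f(q) = 10 + q
U(G, I) = -1 - G
s(g, Z) = Z*g
X = -1/72 (X = -1/(9*(2*3 + 2)) = -1/(9*(6 + 2)) = -1/9/8 = -1/9*1/8 = -1/72 ≈ -0.013889)
(X + s(U(-2, f(0)), 13))**2 = (-1/72 + 13*(-1 - 1*(-2)))**2 = (-1/72 + 13*(-1 + 2))**2 = (-1/72 + 13*1)**2 = (-1/72 + 13)**2 = (935/72)**2 = 874225/5184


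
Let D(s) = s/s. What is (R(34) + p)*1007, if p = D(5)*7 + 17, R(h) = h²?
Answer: 1188260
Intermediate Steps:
D(s) = 1
p = 24 (p = 1*7 + 17 = 7 + 17 = 24)
(R(34) + p)*1007 = (34² + 24)*1007 = (1156 + 24)*1007 = 1180*1007 = 1188260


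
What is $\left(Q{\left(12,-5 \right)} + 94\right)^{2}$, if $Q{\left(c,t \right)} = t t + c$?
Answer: $17161$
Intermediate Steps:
$Q{\left(c,t \right)} = c + t^{2}$ ($Q{\left(c,t \right)} = t^{2} + c = c + t^{2}$)
$\left(Q{\left(12,-5 \right)} + 94\right)^{2} = \left(\left(12 + \left(-5\right)^{2}\right) + 94\right)^{2} = \left(\left(12 + 25\right) + 94\right)^{2} = \left(37 + 94\right)^{2} = 131^{2} = 17161$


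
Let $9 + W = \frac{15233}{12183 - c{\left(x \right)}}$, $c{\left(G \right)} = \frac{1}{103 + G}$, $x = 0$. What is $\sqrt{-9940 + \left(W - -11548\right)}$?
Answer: $\frac{\sqrt{39372247136257}}{156856} \approx 40.003$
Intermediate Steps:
$W = - \frac{9724633}{1254848}$ ($W = -9 + \frac{15233}{12183 - \frac{1}{103 + 0}} = -9 + \frac{15233}{12183 - \frac{1}{103}} = -9 + \frac{15233}{\frac{1254848}{103}} = -9 + 15233 \cdot \frac{103}{1254848} = -9 + \frac{1568999}{1254848} = - \frac{9724633}{1254848} \approx -7.7496$)
$\sqrt{-9940 + \left(W - -11548\right)} = \sqrt{-9940 - - \frac{14481260071}{1254848}} = \sqrt{-9940 + \left(- \frac{9724633}{1254848} + 11548\right)} = \sqrt{-9940 + \frac{14481260071}{1254848}} = \sqrt{\frac{2008070951}{1254848}} = \frac{\sqrt{39372247136257}}{156856}$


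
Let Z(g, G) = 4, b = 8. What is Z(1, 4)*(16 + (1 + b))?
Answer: 100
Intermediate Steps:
Z(1, 4)*(16 + (1 + b)) = 4*(16 + (1 + 8)) = 4*(16 + 9) = 4*25 = 100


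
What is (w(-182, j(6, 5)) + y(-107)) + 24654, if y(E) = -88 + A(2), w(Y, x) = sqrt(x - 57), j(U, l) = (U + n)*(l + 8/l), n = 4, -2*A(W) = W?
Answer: 24568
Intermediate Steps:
A(W) = -W/2
j(U, l) = (4 + U)*(l + 8/l) (j(U, l) = (U + 4)*(l + 8/l) = (4 + U)*(l + 8/l))
w(Y, x) = sqrt(-57 + x)
y(E) = -89 (y(E) = -88 - 1/2*2 = -88 - 1 = -89)
(w(-182, j(6, 5)) + y(-107)) + 24654 = (sqrt(-57 + (32 + 8*6 + 5**2*(4 + 6))/5) - 89) + 24654 = (sqrt(-57 + (32 + 48 + 25*10)/5) - 89) + 24654 = (sqrt(-57 + (32 + 48 + 250)/5) - 89) + 24654 = (sqrt(-57 + (1/5)*330) - 89) + 24654 = (sqrt(-57 + 66) - 89) + 24654 = (sqrt(9) - 89) + 24654 = (3 - 89) + 24654 = -86 + 24654 = 24568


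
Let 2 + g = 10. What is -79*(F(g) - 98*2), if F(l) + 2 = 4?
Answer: 15326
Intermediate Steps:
g = 8 (g = -2 + 10 = 8)
F(l) = 2 (F(l) = -2 + 4 = 2)
-79*(F(g) - 98*2) = -79*(2 - 98*2) = -79*(2 - 196) = -79*(-194) = 15326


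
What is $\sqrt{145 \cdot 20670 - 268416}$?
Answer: $\sqrt{2728734} \approx 1651.9$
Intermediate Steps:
$\sqrt{145 \cdot 20670 - 268416} = \sqrt{2997150 - 268416} = \sqrt{2728734}$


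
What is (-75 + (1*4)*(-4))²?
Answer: 8281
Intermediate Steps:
(-75 + (1*4)*(-4))² = (-75 + 4*(-4))² = (-75 - 16)² = (-91)² = 8281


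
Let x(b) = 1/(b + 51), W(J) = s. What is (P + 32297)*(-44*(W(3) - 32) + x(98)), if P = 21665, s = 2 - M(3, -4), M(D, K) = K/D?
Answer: 30424800878/447 ≈ 6.8064e+7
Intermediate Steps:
s = 10/3 (s = 2 - (-4)/3 = 2 - 1*(-4/3) = 2 + 4/3 = 10/3 ≈ 3.3333)
W(J) = 10/3
x(b) = 1/(51 + b)
(P + 32297)*(-44*(W(3) - 32) + x(98)) = (21665 + 32297)*(-44*(10/3 - 32) + 1/(51 + 98)) = 53962*(-44*(-86/3) + 1/149) = 53962*(3784/3 + 1/149) = 53962*(563819/447) = 30424800878/447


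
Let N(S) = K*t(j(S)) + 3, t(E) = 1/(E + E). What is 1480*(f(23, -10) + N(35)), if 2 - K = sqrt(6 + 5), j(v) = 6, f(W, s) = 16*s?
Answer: -696340/3 - 370*sqrt(11)/3 ≈ -2.3252e+5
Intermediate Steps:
t(E) = 1/(2*E)
K = 2 - sqrt(11) (K = 2 - sqrt(6 + 5) = 2 - sqrt(11) ≈ -1.3166)
N(S) = 19/6 - sqrt(11)/12 (N(S) = (2 - sqrt(11))*((1/2)/6) + 3 = (2 - sqrt(11))*((1/2)*(1/6)) + 3 = (2 - sqrt(11))*(1/12) + 3 = (1/6 - sqrt(11)/12) + 3 = 19/6 - sqrt(11)/12)
1480*(f(23, -10) + N(35)) = 1480*(16*(-10) + (19/6 - sqrt(11)/12)) = 1480*(-160 + (19/6 - sqrt(11)/12)) = 1480*(-941/6 - sqrt(11)/12) = -696340/3 - 370*sqrt(11)/3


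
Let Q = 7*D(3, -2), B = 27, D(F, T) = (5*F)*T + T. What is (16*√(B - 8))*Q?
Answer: -3584*√19 ≈ -15622.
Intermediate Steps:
D(F, T) = T + 5*F*T (D(F, T) = 5*F*T + T = T + 5*F*T)
Q = -224 (Q = 7*(-2*(1 + 5*3)) = 7*(-2*(1 + 15)) = 7*(-2*16) = 7*(-32) = -224)
(16*√(B - 8))*Q = (16*√(27 - 8))*(-224) = (16*√19)*(-224) = -3584*√19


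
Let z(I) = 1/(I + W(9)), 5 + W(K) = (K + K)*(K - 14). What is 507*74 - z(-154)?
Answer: 9341983/249 ≈ 37518.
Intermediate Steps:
W(K) = -5 + 2*K*(-14 + K) (W(K) = -5 + (K + K)*(K - 14) = -5 + (2*K)*(-14 + K) = -5 + 2*K*(-14 + K))
z(I) = 1/(-95 + I) (z(I) = 1/(I + (-5 - 28*9 + 2*9**2)) = 1/(I + (-5 - 252 + 2*81)) = 1/(I + (-5 - 252 + 162)) = 1/(I - 95) = 1/(-95 + I))
507*74 - z(-154) = 507*74 - 1/(-95 - 154) = 37518 - 1/(-249) = 37518 - 1*(-1/249) = 37518 + 1/249 = 9341983/249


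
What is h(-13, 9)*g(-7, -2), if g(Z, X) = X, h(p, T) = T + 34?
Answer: -86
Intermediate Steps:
h(p, T) = 34 + T
h(-13, 9)*g(-7, -2) = (34 + 9)*(-2) = 43*(-2) = -86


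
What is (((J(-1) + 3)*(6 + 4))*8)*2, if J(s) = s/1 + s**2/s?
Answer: 160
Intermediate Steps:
J(s) = 2*s (J(s) = s*1 + s = s + s = 2*s)
(((J(-1) + 3)*(6 + 4))*8)*2 = (((2*(-1) + 3)*(6 + 4))*8)*2 = (((-2 + 3)*10)*8)*2 = ((1*10)*8)*2 = (10*8)*2 = 80*2 = 160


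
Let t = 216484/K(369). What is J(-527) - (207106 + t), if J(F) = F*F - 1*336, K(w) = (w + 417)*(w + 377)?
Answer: 10303246922/146589 ≈ 70287.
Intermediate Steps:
K(w) = (377 + w)*(417 + w) (K(w) = (417 + w)*(377 + w) = (377 + w)*(417 + w))
J(F) = -336 + F² (J(F) = F² - 336 = -336 + F²)
t = 54121/146589 (t = 216484/(157209 + 369² + 794*369) = 216484/(157209 + 136161 + 292986) = 216484/586356 = 216484*(1/586356) = 54121/146589 ≈ 0.36920)
J(-527) - (207106 + t) = (-336 + (-527)²) - (207106 + 54121/146589) = (-336 + 277729) - 1*30359515555/146589 = 277393 - 30359515555/146589 = 10303246922/146589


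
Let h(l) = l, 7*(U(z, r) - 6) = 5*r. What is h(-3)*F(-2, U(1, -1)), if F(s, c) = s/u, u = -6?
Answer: -1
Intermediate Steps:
U(z, r) = 6 + 5*r/7 (U(z, r) = 6 + (5*r)/7 = 6 + 5*r/7)
F(s, c) = -s/6 (F(s, c) = s/(-6) = s*(-⅙) = -s/6)
h(-3)*F(-2, U(1, -1)) = -(-1)*(-2)/2 = -3*⅓ = -1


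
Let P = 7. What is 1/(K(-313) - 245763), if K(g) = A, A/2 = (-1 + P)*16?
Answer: -1/245571 ≈ -4.0721e-6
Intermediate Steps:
A = 192 (A = 2*((-1 + 7)*16) = 2*(6*16) = 2*96 = 192)
K(g) = 192
1/(K(-313) - 245763) = 1/(192 - 245763) = 1/(-245571) = -1/245571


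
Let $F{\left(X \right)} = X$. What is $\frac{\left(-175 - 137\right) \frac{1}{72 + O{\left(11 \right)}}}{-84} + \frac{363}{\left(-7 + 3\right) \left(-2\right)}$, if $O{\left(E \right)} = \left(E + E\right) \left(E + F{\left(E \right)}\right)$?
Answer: $\frac{353251}{7784} \approx 45.382$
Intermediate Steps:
$O{\left(E \right)} = 4 E^{2}$ ($O{\left(E \right)} = \left(E + E\right) \left(E + E\right) = 2 E 2 E = 4 E^{2}$)
$\frac{\left(-175 - 137\right) \frac{1}{72 + O{\left(11 \right)}}}{-84} + \frac{363}{\left(-7 + 3\right) \left(-2\right)} = \frac{\left(-175 - 137\right) \frac{1}{72 + 4 \cdot 11^{2}}}{-84} + \frac{363}{\left(-7 + 3\right) \left(-2\right)} = - \frac{312}{72 + 4 \cdot 121} \left(- \frac{1}{84}\right) + \frac{363}{\left(-4\right) \left(-2\right)} = - \frac{312}{72 + 484} \left(- \frac{1}{84}\right) + \frac{363}{8} = - \frac{312}{556} \left(- \frac{1}{84}\right) + 363 \cdot \frac{1}{8} = \left(-312\right) \frac{1}{556} \left(- \frac{1}{84}\right) + \frac{363}{8} = \left(- \frac{78}{139}\right) \left(- \frac{1}{84}\right) + \frac{363}{8} = \frac{13}{1946} + \frac{363}{8} = \frac{353251}{7784}$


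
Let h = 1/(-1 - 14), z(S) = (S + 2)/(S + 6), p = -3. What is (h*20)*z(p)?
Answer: 4/9 ≈ 0.44444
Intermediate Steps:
z(S) = (2 + S)/(6 + S)
h = -1/15 (h = 1/(-15) = -1/15 ≈ -0.066667)
(h*20)*z(p) = (-1/15*20)*((2 - 3)/(6 - 3)) = -4*(-1)/(3*3) = -4*(-1)/9 = -4/3*(-1/3) = 4/9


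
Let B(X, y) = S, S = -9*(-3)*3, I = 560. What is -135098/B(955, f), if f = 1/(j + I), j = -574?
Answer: -135098/81 ≈ -1667.9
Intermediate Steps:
S = 81 (S = 27*3 = 81)
f = -1/14 (f = 1/(-574 + 560) = 1/(-14) = -1/14 ≈ -0.071429)
B(X, y) = 81
-135098/B(955, f) = -135098/81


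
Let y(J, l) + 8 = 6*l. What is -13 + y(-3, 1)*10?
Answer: -33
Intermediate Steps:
y(J, l) = -8 + 6*l
-13 + y(-3, 1)*10 = -13 + (-8 + 6*1)*10 = -13 + (-8 + 6)*10 = -13 - 2*10 = -13 - 20 = -33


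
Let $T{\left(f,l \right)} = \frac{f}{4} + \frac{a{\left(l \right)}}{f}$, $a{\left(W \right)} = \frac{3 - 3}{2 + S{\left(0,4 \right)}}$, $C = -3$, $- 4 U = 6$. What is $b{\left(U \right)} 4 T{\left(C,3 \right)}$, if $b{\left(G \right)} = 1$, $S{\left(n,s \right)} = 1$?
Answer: $-3$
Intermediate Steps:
$U = - \frac{3}{2}$ ($U = \left(- \frac{1}{4}\right) 6 = - \frac{3}{2} \approx -1.5$)
$a{\left(W \right)} = 0$ ($a{\left(W \right)} = \frac{3 - 3}{2 + 1} = \frac{0}{3} = 0 \cdot \frac{1}{3} = 0$)
$T{\left(f,l \right)} = \frac{f}{4}$ ($T{\left(f,l \right)} = \frac{f}{4} + \frac{0}{f} = f \frac{1}{4} + 0 = \frac{f}{4} + 0 = \frac{f}{4}$)
$b{\left(U \right)} 4 T{\left(C,3 \right)} = 1 \cdot 4 \cdot \frac{1}{4} \left(-3\right) = 4 \left(- \frac{3}{4}\right) = -3$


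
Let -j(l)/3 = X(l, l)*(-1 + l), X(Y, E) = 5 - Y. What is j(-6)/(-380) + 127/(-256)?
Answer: -26849/24320 ≈ -1.1040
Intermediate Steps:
j(l) = -3*(-1 + l)*(5 - l) (j(l) = -3*(5 - l)*(-1 + l) = -3*(-1 + l)*(5 - l))
j(-6)/(-380) + 127/(-256) = (3*(-1 - 6)*(-5 - 6))/(-380) + 127/(-256) = (3*(-7)*(-11))*(-1/380) + 127*(-1/256) = 231*(-1/380) - 127/256 = -231/380 - 127/256 = -26849/24320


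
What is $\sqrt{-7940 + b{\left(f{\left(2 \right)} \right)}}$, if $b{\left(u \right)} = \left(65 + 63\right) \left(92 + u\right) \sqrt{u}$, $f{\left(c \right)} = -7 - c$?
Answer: $2 \sqrt{-1985 + 7968 i} \approx 111.59 + 142.8 i$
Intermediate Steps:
$b{\left(u \right)} = \sqrt{u} \left(11776 + 128 u\right)$ ($b{\left(u \right)} = 128 \left(92 + u\right) \sqrt{u} = \left(11776 + 128 u\right) \sqrt{u} = \sqrt{u} \left(11776 + 128 u\right)$)
$\sqrt{-7940 + b{\left(f{\left(2 \right)} \right)}} = \sqrt{-7940 + 128 \sqrt{-7 - 2} \left(92 - 9\right)} = \sqrt{-7940 + 128 \sqrt{-9} \left(92 - 9\right)} = \sqrt{-7940 + 128 \cdot 3 i 83} = \sqrt{-7940 + 31872 i}$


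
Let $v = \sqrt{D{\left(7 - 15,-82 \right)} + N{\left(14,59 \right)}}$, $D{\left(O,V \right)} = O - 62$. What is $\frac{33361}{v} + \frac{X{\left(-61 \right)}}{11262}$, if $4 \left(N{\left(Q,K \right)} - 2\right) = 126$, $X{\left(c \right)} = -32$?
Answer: $- \frac{16}{5631} - 457 i \sqrt{146} \approx -0.0028414 - 5522.0 i$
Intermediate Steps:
$N{\left(Q,K \right)} = \frac{67}{2}$ ($N{\left(Q,K \right)} = 2 + \frac{1}{4} \cdot 126 = 2 + \frac{63}{2} = \frac{67}{2}$)
$D{\left(O,V \right)} = -62 + O$ ($D{\left(O,V \right)} = O - 62 = -62 + O$)
$v = \frac{i \sqrt{146}}{2}$ ($v = \sqrt{\left(-62 + \left(7 - 15\right)\right) + \frac{67}{2}} = \sqrt{\left(-62 - 8\right) + \frac{67}{2}} = \sqrt{-70 + \frac{67}{2}} = \sqrt{- \frac{73}{2}} = \frac{i \sqrt{146}}{2} \approx 6.0415 i$)
$\frac{33361}{v} + \frac{X{\left(-61 \right)}}{11262} = \frac{33361}{\frac{1}{2} i \sqrt{146}} - \frac{32}{11262} = 33361 \left(- \frac{i \sqrt{146}}{73}\right) - \frac{16}{5631} = - 457 i \sqrt{146} - \frac{16}{5631} = - \frac{16}{5631} - 457 i \sqrt{146}$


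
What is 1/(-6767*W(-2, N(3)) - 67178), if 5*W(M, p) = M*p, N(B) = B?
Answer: -5/295288 ≈ -1.6933e-5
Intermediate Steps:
W(M, p) = M*p/5 (W(M, p) = (M*p)/5 = M*p/5)
1/(-6767*W(-2, N(3)) - 67178) = 1/(-6767*(-2)*3/5 - 67178) = 1/(-6767*(-6/5) - 67178) = 1/(40602/5 - 67178) = 1/(-295288/5) = -5/295288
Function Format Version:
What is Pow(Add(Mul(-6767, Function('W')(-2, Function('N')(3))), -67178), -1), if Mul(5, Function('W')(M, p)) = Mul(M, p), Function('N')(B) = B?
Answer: Rational(-5, 295288) ≈ -1.6933e-5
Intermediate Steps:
Function('W')(M, p) = Mul(Rational(1, 5), M, p) (Function('W')(M, p) = Mul(Rational(1, 5), Mul(M, p)) = Mul(Rational(1, 5), M, p))
Pow(Add(Mul(-6767, Function('W')(-2, Function('N')(3))), -67178), -1) = Pow(Add(Mul(-6767, Mul(Rational(1, 5), -2, 3)), -67178), -1) = Pow(Add(Mul(-6767, Rational(-6, 5)), -67178), -1) = Pow(Add(Rational(40602, 5), -67178), -1) = Pow(Rational(-295288, 5), -1) = Rational(-5, 295288)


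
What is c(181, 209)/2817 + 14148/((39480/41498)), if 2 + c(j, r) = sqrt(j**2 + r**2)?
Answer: 68912467717/4633965 + sqrt(76442)/2817 ≈ 14871.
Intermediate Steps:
c(j, r) = -2 + sqrt(j**2 + r**2)
c(181, 209)/2817 + 14148/((39480/41498)) = (-2 + sqrt(181**2 + 209**2))/2817 + 14148/((39480/41498)) = (-2 + sqrt(32761 + 43681))*(1/2817) + 14148/((39480*(1/41498))) = (-2 + sqrt(76442))*(1/2817) + 14148/(19740/20749) = (-2/2817 + sqrt(76442)/2817) + 14148*(20749/19740) = (-2/2817 + sqrt(76442)/2817) + 24463071/1645 = 68912467717/4633965 + sqrt(76442)/2817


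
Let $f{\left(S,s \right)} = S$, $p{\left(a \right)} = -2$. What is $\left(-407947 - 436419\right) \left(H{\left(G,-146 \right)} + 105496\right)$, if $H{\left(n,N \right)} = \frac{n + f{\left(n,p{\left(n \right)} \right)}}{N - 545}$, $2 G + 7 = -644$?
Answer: $- \frac{61552919437642}{691} \approx -8.9078 \cdot 10^{10}$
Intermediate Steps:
$G = - \frac{651}{2}$ ($G = - \frac{7}{2} + \frac{1}{2} \left(-644\right) = - \frac{7}{2} - 322 = - \frac{651}{2} \approx -325.5$)
$H{\left(n,N \right)} = \frac{2 n}{-545 + N}$ ($H{\left(n,N \right)} = \frac{n + n}{N - 545} = \frac{2 n}{-545 + N}$)
$\left(-407947 - 436419\right) \left(H{\left(G,-146 \right)} + 105496\right) = \left(-407947 - 436419\right) \left(2 \left(- \frac{651}{2}\right) \frac{1}{-545 - 146} + 105496\right) = - 844366 \left(2 \left(- \frac{651}{2}\right) \frac{1}{-691} + 105496\right) = - 844366 \left(2 \left(- \frac{651}{2}\right) \left(- \frac{1}{691}\right) + 105496\right) = - 844366 \left(\frac{651}{691} + 105496\right) = \left(-844366\right) \frac{72898387}{691} = - \frac{61552919437642}{691}$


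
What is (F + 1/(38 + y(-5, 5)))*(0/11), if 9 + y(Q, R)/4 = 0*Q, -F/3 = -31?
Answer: 0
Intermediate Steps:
F = 93 (F = -3*(-31) = 93)
y(Q, R) = -36 (y(Q, R) = -36 + 4*(0*Q) = -36 + 4*0 = -36 + 0 = -36)
(F + 1/(38 + y(-5, 5)))*(0/11) = (93 + 1/(38 - 36))*(0/11) = (93 + 1/2)*(0*(1/11)) = (93 + ½)*0 = (187/2)*0 = 0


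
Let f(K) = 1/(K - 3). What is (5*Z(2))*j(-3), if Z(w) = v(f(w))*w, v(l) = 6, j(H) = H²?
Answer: 540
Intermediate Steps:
f(K) = 1/(-3 + K)
Z(w) = 6*w
(5*Z(2))*j(-3) = (5*(6*2))*(-3)² = (5*12)*9 = 60*9 = 540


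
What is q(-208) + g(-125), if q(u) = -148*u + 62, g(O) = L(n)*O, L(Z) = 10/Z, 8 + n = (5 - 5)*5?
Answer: 124009/4 ≈ 31002.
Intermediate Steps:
n = -8 (n = -8 + (5 - 5)*5 = -8 + 0*5 = -8 + 0 = -8)
g(O) = -5*O/4 (g(O) = (10/(-8))*O = (10*(-1/8))*O = -5*O/4)
q(u) = 62 - 148*u
q(-208) + g(-125) = (62 - 148*(-208)) - 5/4*(-125) = (62 + 30784) + 625/4 = 30846 + 625/4 = 124009/4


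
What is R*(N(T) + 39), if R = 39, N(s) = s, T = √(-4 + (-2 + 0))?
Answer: 1521 + 39*I*√6 ≈ 1521.0 + 95.53*I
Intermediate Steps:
T = I*√6 (T = √(-4 - 2) = √(-6) = I*√6 ≈ 2.4495*I)
R*(N(T) + 39) = 39*(I*√6 + 39) = 39*(39 + I*√6) = 1521 + 39*I*√6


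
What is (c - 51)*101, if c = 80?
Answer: 2929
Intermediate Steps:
(c - 51)*101 = (80 - 51)*101 = 29*101 = 2929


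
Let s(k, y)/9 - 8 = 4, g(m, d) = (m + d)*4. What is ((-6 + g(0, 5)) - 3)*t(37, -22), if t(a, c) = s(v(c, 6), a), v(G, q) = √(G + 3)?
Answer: 1188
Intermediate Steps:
g(m, d) = 4*d + 4*m (g(m, d) = (d + m)*4 = 4*d + 4*m)
v(G, q) = √(3 + G)
s(k, y) = 108 (s(k, y) = 72 + 9*4 = 72 + 36 = 108)
t(a, c) = 108
((-6 + g(0, 5)) - 3)*t(37, -22) = ((-6 + (4*5 + 4*0)) - 3)*108 = ((-6 + (20 + 0)) - 3)*108 = ((-6 + 20) - 3)*108 = (14 - 3)*108 = 11*108 = 1188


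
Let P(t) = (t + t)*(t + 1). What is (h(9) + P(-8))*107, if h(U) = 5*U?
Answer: 16799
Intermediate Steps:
P(t) = 2*t*(1 + t) (P(t) = (2*t)*(1 + t) = 2*t*(1 + t))
(h(9) + P(-8))*107 = (5*9 + 2*(-8)*(1 - 8))*107 = (45 + 2*(-8)*(-7))*107 = (45 + 112)*107 = 157*107 = 16799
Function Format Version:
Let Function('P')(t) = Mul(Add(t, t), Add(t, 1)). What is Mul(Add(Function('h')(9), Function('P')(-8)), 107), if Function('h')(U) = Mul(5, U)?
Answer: 16799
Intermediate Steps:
Function('P')(t) = Mul(2, t, Add(1, t)) (Function('P')(t) = Mul(Mul(2, t), Add(1, t)) = Mul(2, t, Add(1, t)))
Mul(Add(Function('h')(9), Function('P')(-8)), 107) = Mul(Add(Mul(5, 9), Mul(2, -8, Add(1, -8))), 107) = Mul(Add(45, Mul(2, -8, -7)), 107) = Mul(Add(45, 112), 107) = Mul(157, 107) = 16799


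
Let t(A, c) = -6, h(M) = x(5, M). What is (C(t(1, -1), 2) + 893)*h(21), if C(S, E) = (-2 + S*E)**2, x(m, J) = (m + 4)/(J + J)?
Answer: 3267/14 ≈ 233.36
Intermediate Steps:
x(m, J) = (4 + m)/(2*J) (x(m, J) = (4 + m)/((2*J)) = (4 + m)*(1/(2*J)) = (4 + m)/(2*J))
h(M) = 9/(2*M) (h(M) = (4 + 5)/(2*M) = (1/2)*9/M = 9/(2*M))
C(S, E) = (-2 + E*S)**2
(C(t(1, -1), 2) + 893)*h(21) = ((-2 + 2*(-6))**2 + 893)*((9/2)/21) = ((-2 - 12)**2 + 893)*((9/2)*(1/21)) = ((-14)**2 + 893)*(3/14) = (196 + 893)*(3/14) = 1089*(3/14) = 3267/14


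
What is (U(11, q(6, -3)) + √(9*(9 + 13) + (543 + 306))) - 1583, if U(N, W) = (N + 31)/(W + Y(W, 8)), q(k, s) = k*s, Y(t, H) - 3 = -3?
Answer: -4756/3 + √1047 ≈ -1553.0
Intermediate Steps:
Y(t, H) = 0 (Y(t, H) = 3 - 3 = 0)
U(N, W) = (31 + N)/W (U(N, W) = (N + 31)/(W + 0) = (31 + N)/W)
(U(11, q(6, -3)) + √(9*(9 + 13) + (543 + 306))) - 1583 = ((31 + 11)/((6*(-3))) + √(9*(9 + 13) + (543 + 306))) - 1583 = (42/(-18) + √(9*22 + 849)) - 1583 = (-1/18*42 + √(198 + 849)) - 1583 = (-7/3 + √1047) - 1583 = -4756/3 + √1047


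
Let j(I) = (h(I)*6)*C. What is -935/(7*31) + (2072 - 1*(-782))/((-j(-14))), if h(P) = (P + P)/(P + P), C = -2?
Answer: 304049/1302 ≈ 233.52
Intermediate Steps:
h(P) = 1 (h(P) = (2*P)/((2*P)) = (2*P)*(1/(2*P)) = 1)
j(I) = -12 (j(I) = (1*6)*(-2) = 6*(-2) = -12)
-935/(7*31) + (2072 - 1*(-782))/((-j(-14))) = -935/(7*31) + (2072 - 1*(-782))/((-1*(-12))) = -935/217 + (2072 + 782)/12 = -935*1/217 + 2854*(1/12) = -935/217 + 1427/6 = 304049/1302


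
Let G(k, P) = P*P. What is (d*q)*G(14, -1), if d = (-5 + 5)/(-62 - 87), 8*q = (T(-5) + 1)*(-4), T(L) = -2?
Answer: 0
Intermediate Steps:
G(k, P) = P²
q = ½ (q = ((-2 + 1)*(-4))/8 = (-1*(-4))/8 = (⅛)*4 = ½ ≈ 0.50000)
d = 0 (d = 0/(-149) = 0*(-1/149) = 0)
(d*q)*G(14, -1) = (0*(½))*(-1)² = 0*1 = 0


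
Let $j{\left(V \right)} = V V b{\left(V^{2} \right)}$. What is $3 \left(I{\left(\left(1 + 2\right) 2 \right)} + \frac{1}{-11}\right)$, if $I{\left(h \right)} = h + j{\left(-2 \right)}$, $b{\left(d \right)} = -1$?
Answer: $\frac{63}{11} \approx 5.7273$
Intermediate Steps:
$j{\left(V \right)} = - V^{2}$ ($j{\left(V \right)} = V V \left(-1\right) = V^{2} \left(-1\right) = - V^{2}$)
$I{\left(h \right)} = -4 + h$ ($I{\left(h \right)} = h - \left(-2\right)^{2} = h - 4 = -4 + h$)
$3 \left(I{\left(\left(1 + 2\right) 2 \right)} + \frac{1}{-11}\right) = 3 \left(\left(-4 + \left(1 + 2\right) 2\right) + \frac{1}{-11}\right) = 3 \left(\left(-4 + 3 \cdot 2\right) - \frac{1}{11}\right) = 3 \left(\left(-4 + 6\right) - \frac{1}{11}\right) = 3 \left(2 - \frac{1}{11}\right) = 3 \cdot \frac{21}{11} = \frac{63}{11}$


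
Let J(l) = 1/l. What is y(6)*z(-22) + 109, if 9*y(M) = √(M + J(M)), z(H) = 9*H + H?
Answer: 109 - 110*√222/27 ≈ 48.298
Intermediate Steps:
z(H) = 10*H
y(M) = √(M + 1/M)/9
y(6)*z(-22) + 109 = (√(6 + 1/6)/9)*(10*(-22)) + 109 = (√(6 + ⅙)/9)*(-220) + 109 = (√(37/6)/9)*(-220) + 109 = ((√222/6)/9)*(-220) + 109 = (√222/54)*(-220) + 109 = -110*√222/27 + 109 = 109 - 110*√222/27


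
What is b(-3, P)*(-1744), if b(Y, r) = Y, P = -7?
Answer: 5232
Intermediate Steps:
b(-3, P)*(-1744) = -3*(-1744) = 5232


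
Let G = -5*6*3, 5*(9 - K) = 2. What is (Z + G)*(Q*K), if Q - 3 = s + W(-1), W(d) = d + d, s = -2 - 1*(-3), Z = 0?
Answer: -1548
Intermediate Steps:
K = 43/5 (K = 9 - ⅕*2 = 9 - ⅖ = 43/5 ≈ 8.6000)
s = 1 (s = -2 + 3 = 1)
W(d) = 2*d
G = -90 (G = -30*3 = -90)
Q = 2 (Q = 3 + (1 + 2*(-1)) = 3 + (1 - 2) = 3 - 1 = 2)
(Z + G)*(Q*K) = (0 - 90)*(2*(43/5)) = -90*86/5 = -1548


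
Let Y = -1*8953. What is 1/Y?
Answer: -1/8953 ≈ -0.00011169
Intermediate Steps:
Y = -8953
1/Y = 1/(-8953) = -1/8953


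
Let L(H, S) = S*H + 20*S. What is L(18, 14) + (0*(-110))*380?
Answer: 532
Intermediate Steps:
L(H, S) = 20*S + H*S (L(H, S) = H*S + 20*S = 20*S + H*S)
L(18, 14) + (0*(-110))*380 = 14*(20 + 18) + (0*(-110))*380 = 14*38 + 0*380 = 532 + 0 = 532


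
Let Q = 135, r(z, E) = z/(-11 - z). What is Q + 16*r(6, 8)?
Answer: 2199/17 ≈ 129.35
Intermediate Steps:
Q + 16*r(6, 8) = 135 + 16*(-1*6/(11 + 6)) = 135 + 16*(-1*6/17) = 135 + 16*(-1*6*1/17) = 135 + 16*(-6/17) = 135 - 96/17 = 2199/17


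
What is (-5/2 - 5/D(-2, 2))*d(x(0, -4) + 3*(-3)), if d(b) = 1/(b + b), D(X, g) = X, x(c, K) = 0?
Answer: 0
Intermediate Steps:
d(b) = 1/(2*b)
(-5/2 - 5/D(-2, 2))*d(x(0, -4) + 3*(-3)) = (-5/2 - 5/(-2))*(1/(2*(0 + 3*(-3)))) = (-5*½ - 5*(-½))*(1/(2*(0 - 9))) = (-5/2 + 5/2)*((½)/(-9)) = 0*((½)*(-⅑)) = 0*(-1/18) = 0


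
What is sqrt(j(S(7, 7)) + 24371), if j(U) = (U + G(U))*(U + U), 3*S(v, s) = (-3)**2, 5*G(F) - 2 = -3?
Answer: sqrt(609695)/5 ≈ 156.17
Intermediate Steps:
G(F) = -1/5 (G(F) = 2/5 + (1/5)*(-3) = 2/5 - 3/5 = -1/5)
S(v, s) = 3 (S(v, s) = (1/3)*(-3)**2 = (1/3)*9 = 3)
j(U) = 2*U*(-1/5 + U) (j(U) = (U - 1/5)*(U + U) = (-1/5 + U)*(2*U) = 2*U*(-1/5 + U))
sqrt(j(S(7, 7)) + 24371) = sqrt((2/5)*3*(-1 + 5*3) + 24371) = sqrt((2/5)*3*(-1 + 15) + 24371) = sqrt((2/5)*3*14 + 24371) = sqrt(84/5 + 24371) = sqrt(121939/5) = sqrt(609695)/5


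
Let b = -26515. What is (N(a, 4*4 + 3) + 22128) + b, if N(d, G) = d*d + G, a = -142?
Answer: 15796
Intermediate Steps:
N(d, G) = G + d**2 (N(d, G) = d**2 + G = G + d**2)
(N(a, 4*4 + 3) + 22128) + b = (((4*4 + 3) + (-142)**2) + 22128) - 26515 = (((16 + 3) + 20164) + 22128) - 26515 = ((19 + 20164) + 22128) - 26515 = (20183 + 22128) - 26515 = 42311 - 26515 = 15796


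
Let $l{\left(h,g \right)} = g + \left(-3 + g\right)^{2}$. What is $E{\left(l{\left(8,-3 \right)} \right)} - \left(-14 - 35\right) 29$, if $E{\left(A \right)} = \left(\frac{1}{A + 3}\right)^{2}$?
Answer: $\frac{1841617}{1296} \approx 1421.0$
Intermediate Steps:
$E{\left(A \right)} = \frac{1}{\left(3 + A\right)^{2}}$ ($E{\left(A \right)} = \left(\frac{1}{3 + A}\right)^{2} = \frac{1}{\left(3 + A\right)^{2}}$)
$E{\left(l{\left(8,-3 \right)} \right)} - \left(-14 - 35\right) 29 = \frac{1}{\left(3 - \left(3 - \left(-3 - 3\right)^{2}\right)\right)^{2}} - \left(-14 - 35\right) 29 = \frac{1}{\left(3 - \left(3 - \left(-6\right)^{2}\right)\right)^{2}} - \left(-49\right) 29 = \frac{1}{\left(3 + \left(-3 + 36\right)\right)^{2}} - -1421 = \frac{1}{\left(3 + 33\right)^{2}} + 1421 = \frac{1}{1296} + 1421 = \frac{1841617}{1296}$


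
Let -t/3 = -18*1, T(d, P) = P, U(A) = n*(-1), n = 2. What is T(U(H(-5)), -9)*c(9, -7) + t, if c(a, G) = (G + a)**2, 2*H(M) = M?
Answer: 18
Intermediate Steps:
H(M) = M/2
U(A) = -2 (U(A) = 2*(-1) = -2)
t = 54 (t = -(-54) = -3*(-18) = 54)
T(U(H(-5)), -9)*c(9, -7) + t = -9*(-7 + 9)**2 + 54 = -9*2**2 + 54 = -9*4 + 54 = -36 + 54 = 18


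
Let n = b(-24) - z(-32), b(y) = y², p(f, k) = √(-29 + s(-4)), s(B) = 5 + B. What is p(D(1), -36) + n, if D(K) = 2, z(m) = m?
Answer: 608 + 2*I*√7 ≈ 608.0 + 5.2915*I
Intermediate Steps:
p(f, k) = 2*I*√7 (p(f, k) = √(-29 + (5 - 4)) = √(-29 + 1) = √(-28) = 2*I*√7)
n = 608 (n = (-24)² - 1*(-32) = 576 + 32 = 608)
p(D(1), -36) + n = 2*I*√7 + 608 = 608 + 2*I*√7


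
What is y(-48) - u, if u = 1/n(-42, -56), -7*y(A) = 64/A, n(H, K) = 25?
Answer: 79/525 ≈ 0.15048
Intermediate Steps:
y(A) = -64/(7*A)
u = 1/25 ≈ 0.040000
y(-48) - u = -64/7/(-48) - 1*1/25 = -64/7*(-1/48) - 1/25 = 4/21 - 1/25 = 79/525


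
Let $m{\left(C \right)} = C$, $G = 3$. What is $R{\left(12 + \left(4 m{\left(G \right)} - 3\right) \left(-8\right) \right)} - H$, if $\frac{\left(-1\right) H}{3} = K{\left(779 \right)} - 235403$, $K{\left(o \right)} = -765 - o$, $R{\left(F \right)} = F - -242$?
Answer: $-710659$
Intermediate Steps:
$R{\left(F \right)} = 242 + F$ ($R{\left(F \right)} = F + 242 = 242 + F$)
$H = 710841$ ($H = - 3 \left(\left(-765 - 779\right) - 235403\right) = - 3 \left(-1544 - 235403\right) = \left(-3\right) \left(-236947\right) = 710841$)
$R{\left(12 + \left(4 m{\left(G \right)} - 3\right) \left(-8\right) \right)} - H = \left(242 + \left(12 + \left(4 \cdot 3 - 3\right) \left(-8\right)\right)\right) - 710841 = \left(242 + \left(12 + \left(12 - 3\right) \left(-8\right)\right)\right) - 710841 = \left(242 + \left(12 + 9 \left(-8\right)\right)\right) - 710841 = \left(242 + \left(12 - 72\right)\right) - 710841 = \left(242 - 60\right) - 710841 = 182 - 710841 = -710659$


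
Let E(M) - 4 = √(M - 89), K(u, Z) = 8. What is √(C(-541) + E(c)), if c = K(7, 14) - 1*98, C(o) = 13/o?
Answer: √(1163691 + 292681*I*√179)/541 ≈ 2.9944 + 2.234*I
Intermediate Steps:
c = -90 (c = 8 - 1*98 = 8 - 98 = -90)
E(M) = 4 + √(-89 + M) (E(M) = 4 + √(M - 89) = 4 + √(-89 + M))
√(C(-541) + E(c)) = √(13/(-541) + (4 + √(-89 - 90))) = √(13*(-1/541) + (4 + √(-179))) = √(-13/541 + (4 + I*√179)) = √(2151/541 + I*√179)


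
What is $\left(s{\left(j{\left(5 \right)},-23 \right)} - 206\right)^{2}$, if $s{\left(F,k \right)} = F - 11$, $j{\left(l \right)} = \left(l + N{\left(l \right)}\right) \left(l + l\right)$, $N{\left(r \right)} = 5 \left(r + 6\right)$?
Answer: $146689$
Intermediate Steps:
$N{\left(r \right)} = 30 + 5 r$ ($N{\left(r \right)} = 5 \left(6 + r\right) = 30 + 5 r$)
$j{\left(l \right)} = 2 l \left(30 + 6 l\right)$ ($j{\left(l \right)} = \left(l + \left(30 + 5 l\right)\right) \left(l + l\right) = \left(30 + 6 l\right) 2 l = 2 l \left(30 + 6 l\right)$)
$s{\left(F,k \right)} = -11 + F$ ($s{\left(F,k \right)} = F - 11 = -11 + F$)
$\left(s{\left(j{\left(5 \right)},-23 \right)} - 206\right)^{2} = \left(\left(-11 + 12 \cdot 5 \left(5 + 5\right)\right) - 206\right)^{2} = \left(\left(-11 + 12 \cdot 5 \cdot 10\right) - 206\right)^{2} = \left(\left(-11 + 600\right) - 206\right)^{2} = \left(589 - 206\right)^{2} = 383^{2} = 146689$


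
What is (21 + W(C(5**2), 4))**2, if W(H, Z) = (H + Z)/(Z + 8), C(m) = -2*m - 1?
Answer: 42025/144 ≈ 291.84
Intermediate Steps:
C(m) = -1 - 2*m
W(H, Z) = (H + Z)/(8 + Z)
(21 + W(C(5**2), 4))**2 = (21 + ((-1 - 2*5**2) + 4)/(8 + 4))**2 = (21 + ((-1 - 2*25) + 4)/12)**2 = (21 + ((-1 - 50) + 4)/12)**2 = (21 + (-51 + 4)/12)**2 = (21 + (1/12)*(-47))**2 = (21 - 47/12)**2 = (205/12)**2 = 42025/144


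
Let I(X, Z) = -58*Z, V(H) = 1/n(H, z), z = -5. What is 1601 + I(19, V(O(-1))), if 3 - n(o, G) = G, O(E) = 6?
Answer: 6375/4 ≈ 1593.8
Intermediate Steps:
n(o, G) = 3 - G
V(H) = ⅛ (V(H) = 1/(3 - 1*(-5)) = 1/(3 + 5) = 1/8 = 1*(⅛) = ⅛)
1601 + I(19, V(O(-1))) = 1601 - 58*⅛ = 1601 - 29/4 = 6375/4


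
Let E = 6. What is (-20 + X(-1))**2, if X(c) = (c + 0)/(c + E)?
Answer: 10201/25 ≈ 408.04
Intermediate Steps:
X(c) = c/(6 + c) (X(c) = (c + 0)/(c + 6) = c/(6 + c))
(-20 + X(-1))**2 = (-20 - 1/(6 - 1))**2 = (-20 - 1/5)**2 = (-101/5)**2 = 10201/25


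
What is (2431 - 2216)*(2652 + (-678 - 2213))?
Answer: -51385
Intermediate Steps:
(2431 - 2216)*(2652 + (-678 - 2213)) = 215*(2652 - 2891) = 215*(-239) = -51385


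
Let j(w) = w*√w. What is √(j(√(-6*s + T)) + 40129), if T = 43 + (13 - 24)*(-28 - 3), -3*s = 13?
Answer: √(40129 + 410^(¾)) ≈ 200.55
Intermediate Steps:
s = -13/3 (s = -⅓*13 = -13/3 ≈ -4.3333)
T = 384 (T = 43 - 11*(-31) = 43 + 341 = 384)
j(w) = w^(3/2)
√(j(√(-6*s + T)) + 40129) = √((√(-6*(-13/3) + 384))^(3/2) + 40129) = √((√(26 + 384))^(3/2) + 40129) = √((√410)^(3/2) + 40129) = √(410^(¾) + 40129) = √(40129 + 410^(¾))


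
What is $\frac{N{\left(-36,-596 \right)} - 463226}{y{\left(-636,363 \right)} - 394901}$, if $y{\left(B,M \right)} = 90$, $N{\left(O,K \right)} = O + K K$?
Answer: $\frac{108046}{394811} \approx 0.27366$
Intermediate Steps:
$N{\left(O,K \right)} = O + K^{2}$
$\frac{N{\left(-36,-596 \right)} - 463226}{y{\left(-636,363 \right)} - 394901} = \frac{\left(-36 + \left(-596\right)^{2}\right) - 463226}{90 - 394901} = \frac{\left(-36 + 355216\right) - 463226}{-394811} = \left(355180 - 463226\right) \left(- \frac{1}{394811}\right) = \left(-108046\right) \left(- \frac{1}{394811}\right) = \frac{108046}{394811}$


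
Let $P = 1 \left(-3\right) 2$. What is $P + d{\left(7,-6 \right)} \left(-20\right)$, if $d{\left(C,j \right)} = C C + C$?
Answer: $-1126$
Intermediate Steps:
$d{\left(C,j \right)} = C + C^{2}$ ($d{\left(C,j \right)} = C^{2} + C = C + C^{2}$)
$P = -6$ ($P = \left(-3\right) 2 = -6$)
$P + d{\left(7,-6 \right)} \left(-20\right) = -6 + 7 \left(1 + 7\right) \left(-20\right) = -6 + 7 \cdot 8 \left(-20\right) = -6 + 56 \left(-20\right) = -6 - 1120 = -1126$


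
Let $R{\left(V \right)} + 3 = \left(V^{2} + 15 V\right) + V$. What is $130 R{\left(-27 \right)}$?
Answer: $38220$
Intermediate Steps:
$R{\left(V \right)} = -3 + V^{2} + 16 V$ ($R{\left(V \right)} = -3 + \left(\left(V^{2} + 15 V\right) + V\right) = -3 + \left(V^{2} + 16 V\right) = -3 + V^{2} + 16 V$)
$130 R{\left(-27 \right)} = 130 \left(-3 + \left(-27\right)^{2} + 16 \left(-27\right)\right) = 130 \left(-3 + 729 - 432\right) = 130 \cdot 294 = 38220$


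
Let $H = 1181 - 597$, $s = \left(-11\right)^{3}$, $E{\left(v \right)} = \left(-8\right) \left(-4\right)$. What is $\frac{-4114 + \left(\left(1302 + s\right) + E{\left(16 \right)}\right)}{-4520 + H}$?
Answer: $\frac{4111}{3936} \approx 1.0445$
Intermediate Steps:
$E{\left(v \right)} = 32$
$s = -1331$
$H = 584$ ($H = 1181 - 597 = 584$)
$\frac{-4114 + \left(\left(1302 + s\right) + E{\left(16 \right)}\right)}{-4520 + H} = \frac{-4114 + \left(\left(1302 - 1331\right) + 32\right)}{-4520 + 584} = \frac{-4114 + \left(-29 + 32\right)}{-3936} = \left(-4114 + 3\right) \left(- \frac{1}{3936}\right) = \left(-4111\right) \left(- \frac{1}{3936}\right) = \frac{4111}{3936}$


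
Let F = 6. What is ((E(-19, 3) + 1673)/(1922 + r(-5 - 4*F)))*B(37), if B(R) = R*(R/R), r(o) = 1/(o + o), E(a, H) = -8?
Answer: 714618/22295 ≈ 32.053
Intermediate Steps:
r(o) = 1/(2*o)
B(R) = R (B(R) = R*1 = R)
((E(-19, 3) + 1673)/(1922 + r(-5 - 4*F)))*B(37) = ((-8 + 1673)/(1922 + 1/(2*(-5 - 4*6))))*37 = (1665/(1922 + 1/(2*(-5 - 24))))*37 = (1665/(1922 + (1/2)/(-29)))*37 = (1665/(1922 + (1/2)*(-1/29)))*37 = (1665/(1922 - 1/58))*37 = (1665/(111475/58))*37 = (1665*(58/111475))*37 = (19314/22295)*37 = 714618/22295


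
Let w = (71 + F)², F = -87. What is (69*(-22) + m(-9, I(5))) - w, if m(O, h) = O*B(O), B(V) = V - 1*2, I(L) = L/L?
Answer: -1675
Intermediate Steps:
I(L) = 1
B(V) = -2 + V (B(V) = V - 2 = -2 + V)
m(O, h) = O*(-2 + O)
w = 256 (w = (71 - 87)² = (-16)² = 256)
(69*(-22) + m(-9, I(5))) - w = (69*(-22) - 9*(-2 - 9)) - 1*256 = (-1518 - 9*(-11)) - 256 = (-1518 + 99) - 256 = -1419 - 256 = -1675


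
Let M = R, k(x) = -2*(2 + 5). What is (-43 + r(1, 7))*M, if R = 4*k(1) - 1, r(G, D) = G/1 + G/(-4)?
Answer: 9633/4 ≈ 2408.3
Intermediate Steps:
r(G, D) = 3*G/4 (r(G, D) = G*1 + G*(-¼) = G - G/4 = 3*G/4)
k(x) = -14 (k(x) = -2*7 = -14)
R = -57 (R = 4*(-14) - 1 = -56 - 1 = -57)
M = -57
(-43 + r(1, 7))*M = (-43 + (¾)*1)*(-57) = (-43 + ¾)*(-57) = -169/4*(-57) = 9633/4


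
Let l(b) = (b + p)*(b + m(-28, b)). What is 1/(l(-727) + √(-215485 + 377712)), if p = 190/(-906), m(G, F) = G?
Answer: 4941390/2713035776857 - 9*√162227/2713035776857 ≈ 1.8200e-6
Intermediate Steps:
p = -95/453 (p = 190*(-1/906) = -95/453 ≈ -0.20971)
l(b) = (-28 + b)*(-95/453 + b) (l(b) = (b - 95/453)*(b - 28) = (-95/453 + b)*(-28 + b) = (-28 + b)*(-95/453 + b))
1/(l(-727) + √(-215485 + 377712)) = 1/((2660/453 + (-727)² - 12779/453*(-727)) + √(-215485 + 377712)) = 1/((2660/453 + 528529 + 9290333/453) + √162227) = 1/(1647130/3 + √162227)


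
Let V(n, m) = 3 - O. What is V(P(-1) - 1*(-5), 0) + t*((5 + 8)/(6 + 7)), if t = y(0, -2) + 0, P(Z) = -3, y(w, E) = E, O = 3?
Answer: -2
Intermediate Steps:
V(n, m) = 0 (V(n, m) = 3 - 1*3 = 3 - 3 = 0)
t = -2 (t = -2 + 0 = -2)
V(P(-1) - 1*(-5), 0) + t*((5 + 8)/(6 + 7)) = 0 - 2*(5 + 8)/(6 + 7) = 0 - 26/13 = 0 - 2*1 = 0 - 2 = -2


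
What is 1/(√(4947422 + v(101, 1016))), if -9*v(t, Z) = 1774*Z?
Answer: 3*√42724414/42724414 ≈ 0.00045897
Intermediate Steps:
v(t, Z) = -1774*Z/9
1/(√(4947422 + v(101, 1016))) = 1/(√(4947422 - 1774/9*1016)) = 1/(√(4947422 - 1802384/9)) = 1/(√(42724414/9)) = 1/(√42724414/3) = 3*√42724414/42724414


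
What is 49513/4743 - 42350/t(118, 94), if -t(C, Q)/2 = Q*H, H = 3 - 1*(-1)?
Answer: 119049913/1783368 ≈ 66.756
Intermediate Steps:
H = 4 (H = 3 + 1 = 4)
t(C, Q) = -8*Q (t(C, Q) = -2*Q*4 = -8*Q)
49513/4743 - 42350/t(118, 94) = 49513/4743 - 42350/((-8*94)) = 49513*(1/4743) - 42350/(-752) = 49513/4743 - 42350*(-1/752) = 49513/4743 + 21175/376 = 119049913/1783368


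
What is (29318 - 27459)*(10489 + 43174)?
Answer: 99759517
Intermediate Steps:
(29318 - 27459)*(10489 + 43174) = 1859*53663 = 99759517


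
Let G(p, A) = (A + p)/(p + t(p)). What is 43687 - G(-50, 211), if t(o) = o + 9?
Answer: 567954/13 ≈ 43689.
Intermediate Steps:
t(o) = 9 + o
G(p, A) = (A + p)/(9 + 2*p) (G(p, A) = (A + p)/(p + (9 + p)) = (A + p)/(9 + 2*p))
43687 - G(-50, 211) = 43687 - (211 - 50)/(9 + 2*(-50)) = 43687 - 161/(9 - 100) = 43687 - 161/(-91) = 43687 - (-1)*161/91 = 43687 - 1*(-23/13) = 43687 + 23/13 = 567954/13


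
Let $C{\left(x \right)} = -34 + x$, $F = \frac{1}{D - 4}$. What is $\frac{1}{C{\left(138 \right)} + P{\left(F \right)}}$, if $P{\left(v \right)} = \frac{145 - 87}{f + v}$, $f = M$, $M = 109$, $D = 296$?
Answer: $\frac{31829}{3327152} \approx 0.0095664$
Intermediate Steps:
$f = 109$
$F = \frac{1}{292}$ ($F = \frac{1}{296 - 4} = \frac{1}{292} \approx 0.0034247$)
$P{\left(v \right)} = \frac{58}{109 + v}$ ($P{\left(v \right)} = \frac{145 - 87}{109 + v} = \frac{58}{109 + v}$)
$\frac{1}{C{\left(138 \right)} + P{\left(F \right)}} = \frac{1}{\left(-34 + 138\right) + \frac{58}{109 + \frac{1}{292}}} = \frac{1}{104 + \frac{58}{\frac{31829}{292}}} = \frac{1}{104 + 58 \cdot \frac{292}{31829}} = \frac{1}{104 + \frac{16936}{31829}} = \frac{1}{\frac{3327152}{31829}} = \frac{31829}{3327152}$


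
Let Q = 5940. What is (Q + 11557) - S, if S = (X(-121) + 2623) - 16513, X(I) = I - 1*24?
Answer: 31532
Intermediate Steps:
X(I) = -24 + I (X(I) = I - 24 = -24 + I)
S = -14035 (S = ((-24 - 121) + 2623) - 16513 = (-145 + 2623) - 16513 = 2478 - 16513 = -14035)
(Q + 11557) - S = (5940 + 11557) - 1*(-14035) = 17497 + 14035 = 31532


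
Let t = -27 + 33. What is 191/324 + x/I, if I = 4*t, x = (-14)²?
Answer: 2837/324 ≈ 8.7562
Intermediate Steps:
x = 196
t = 6
I = 24 (I = 4*6 = 24)
191/324 + x/I = 191/324 + 196/24 = 191*(1/324) + 196*(1/24) = 191/324 + 49/6 = 2837/324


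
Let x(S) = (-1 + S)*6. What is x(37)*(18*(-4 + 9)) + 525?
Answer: 19965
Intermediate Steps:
x(S) = -6 + 6*S
x(37)*(18*(-4 + 9)) + 525 = (-6 + 6*37)*(18*(-4 + 9)) + 525 = (-6 + 222)*(18*5) + 525 = 216*90 + 525 = 19440 + 525 = 19965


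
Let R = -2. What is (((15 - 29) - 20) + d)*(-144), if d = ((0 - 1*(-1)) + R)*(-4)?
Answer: 4320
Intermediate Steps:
d = 4 (d = ((0 - 1*(-1)) - 2)*(-4) = ((0 + 1) - 2)*(-4) = (1 - 2)*(-4) = -1*(-4) = 4)
(((15 - 29) - 20) + d)*(-144) = (((15 - 29) - 20) + 4)*(-144) = ((-14 - 20) + 4)*(-144) = (-34 + 4)*(-144) = -30*(-144) = 4320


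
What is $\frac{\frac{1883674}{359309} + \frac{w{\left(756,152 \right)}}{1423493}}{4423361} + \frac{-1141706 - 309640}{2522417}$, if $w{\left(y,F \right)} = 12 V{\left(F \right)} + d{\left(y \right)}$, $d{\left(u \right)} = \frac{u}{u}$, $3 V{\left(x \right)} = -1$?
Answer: $- \frac{3283566995235320738589287}{5706800631989310124753969} \approx -0.57538$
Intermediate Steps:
$V{\left(x \right)} = - \frac{1}{3}$ ($V{\left(x \right)} = \frac{1}{3} \left(-1\right) = - \frac{1}{3}$)
$d{\left(u \right)} = 1$
$w{\left(y,F \right)} = -3$ ($w{\left(y,F \right)} = 12 \left(- \frac{1}{3}\right) + 1 = -4 + 1 = -3$)
$\frac{\frac{1883674}{359309} + \frac{w{\left(756,152 \right)}}{1423493}}{4423361} + \frac{-1141706 - 309640}{2522417} = \frac{\frac{1883674}{359309} - \frac{3}{1423493}}{4423361} + \frac{-1141706 - 309640}{2522417} = \left(1883674 \cdot \frac{1}{359309} - \frac{3}{1423493}\right) \frac{1}{4423361} - \frac{1451346}{2522417} = \left(\frac{1883674}{359309} - \frac{3}{1423493}\right) \frac{1}{4423361} - \frac{1451346}{2522417} = \frac{2681395675355}{511473846337} \cdot \frac{1}{4423361} - \frac{1451346}{2522417} = \frac{2681395675355}{2262433464407078657} - \frac{1451346}{2522417} = - \frac{3283566995235320738589287}{5706800631989310124753969}$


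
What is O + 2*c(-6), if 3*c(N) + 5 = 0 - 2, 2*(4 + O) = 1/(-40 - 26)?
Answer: -1145/132 ≈ -8.6742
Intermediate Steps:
O = -529/132 (O = -4 + 1/(2*(-40 - 26)) = -4 + (½)/(-66) = -4 + (½)*(-1/66) = -4 - 1/132 = -529/132 ≈ -4.0076)
c(N) = -7/3 (c(N) = -5/3 + (0 - 2)/3 = -5/3 + (⅓)*(-2) = -5/3 - ⅔ = -7/3)
O + 2*c(-6) = -529/132 + 2*(-7/3) = -529/132 - 14/3 = -1145/132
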